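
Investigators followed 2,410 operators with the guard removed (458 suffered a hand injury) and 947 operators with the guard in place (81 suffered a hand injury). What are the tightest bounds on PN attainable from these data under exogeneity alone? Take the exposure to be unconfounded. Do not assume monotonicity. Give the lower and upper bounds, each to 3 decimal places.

p₁ = P(outcome | exposed) = 458/2410 = 0.19004
p₀ = P(outcome | unexposed) = 81/947 = 0.085533
Under exogeneity alone the bounds on PN are max{0,(p₁−p₀)/p₁} ≤ PN ≤ min{1,(1−p₀)/p₁}.
  lower = (p₁ − p₀)/p₁ = 0.10451 / 0.19004 ≈ 0.5499
  upper = min{1, (1 − p₀)/p₁} = 0.91447 / 0.19004 ≈ 4.8119 → capped at 1

0.550 ≤ PN ≤ 1.000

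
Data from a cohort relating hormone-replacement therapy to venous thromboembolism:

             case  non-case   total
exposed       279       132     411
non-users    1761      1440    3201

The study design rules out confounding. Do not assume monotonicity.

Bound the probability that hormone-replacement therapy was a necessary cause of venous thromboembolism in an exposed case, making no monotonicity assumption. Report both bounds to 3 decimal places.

p₁ = P(outcome | exposed) = 279/411 = 0.67883
p₀ = P(outcome | unexposed) = 1761/3201 = 0.55014
Under exogeneity alone the bounds on PN are max{0,(p₁−p₀)/p₁} ≤ PN ≤ min{1,(1−p₀)/p₁}.
  lower = (p₁ − p₀)/p₁ = 0.12869 / 0.67883 ≈ 0.1896
  upper = min{1, (1 − p₀)/p₁} = 0.44986 / 0.67883 ≈ 0.6627

0.190 ≤ PN ≤ 0.663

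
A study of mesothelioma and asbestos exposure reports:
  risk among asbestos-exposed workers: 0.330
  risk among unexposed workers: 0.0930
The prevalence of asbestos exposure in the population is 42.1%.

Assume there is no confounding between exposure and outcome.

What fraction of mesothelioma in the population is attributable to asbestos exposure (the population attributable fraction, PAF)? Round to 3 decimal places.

Let p₁ = 0.33, p₀ = 0.093.
Overall risk P(Y=1) = π·p₁ + (1−π)·p₀ = 0.421×0.33 + 0.579×0.093 = 0.19278.
Under exogeneity, PAF = [P(Y=1) − p₀] / P(Y=1).
PAF = (0.19278 − 0.093) / 0.19278 ≈ 0.5176

PAF ≈ 0.518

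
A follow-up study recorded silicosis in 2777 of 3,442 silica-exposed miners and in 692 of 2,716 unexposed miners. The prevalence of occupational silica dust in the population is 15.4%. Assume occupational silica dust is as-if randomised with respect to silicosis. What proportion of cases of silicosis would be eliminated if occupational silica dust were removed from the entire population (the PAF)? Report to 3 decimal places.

p₁ = P(outcome | exposed) = 2777/3442 = 0.8068
p₀ = P(outcome | unexposed) = 692/2716 = 0.25479
Overall risk P(Y=1) = π·p₁ + (1−π)·p₀ = 0.154×0.8068 + 0.846×0.25479 = 0.3398.
Under exogeneity, PAF = [P(Y=1) − p₀] / P(Y=1).
PAF = (0.3398 − 0.25479) / 0.3398 ≈ 0.2502

PAF ≈ 0.250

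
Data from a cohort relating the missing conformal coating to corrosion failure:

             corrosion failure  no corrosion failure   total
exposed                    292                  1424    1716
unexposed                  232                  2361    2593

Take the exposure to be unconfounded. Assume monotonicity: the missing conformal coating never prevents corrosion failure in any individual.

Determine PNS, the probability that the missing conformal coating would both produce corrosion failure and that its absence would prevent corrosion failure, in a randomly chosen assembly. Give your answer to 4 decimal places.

PNS ≈ 0.0807

p₁ = P(outcome | exposed) = 292/1716 = 0.17016
p₀ = P(outcome | unexposed) = 232/2593 = 0.089472
Under exogeneity and monotonicity, PNS = p₁ − p₀.
PNS = 0.17016 − 0.089472 = 0.080692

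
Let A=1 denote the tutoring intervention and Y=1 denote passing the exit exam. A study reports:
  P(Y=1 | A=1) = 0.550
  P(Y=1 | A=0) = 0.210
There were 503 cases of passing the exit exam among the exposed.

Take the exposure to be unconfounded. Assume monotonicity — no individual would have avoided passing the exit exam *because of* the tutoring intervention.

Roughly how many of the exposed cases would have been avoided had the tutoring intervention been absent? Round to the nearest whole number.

Let p₁ = 0.55, p₀ = 0.21.
PN = (p₁ − p₀)/p₁ = (0.55 − 0.21) / 0.55 ≈ 0.61818.
Attributable cases ≈ PN × (exposed cases) = 0.61818 × 503 ≈ 310.95.

about 311 cases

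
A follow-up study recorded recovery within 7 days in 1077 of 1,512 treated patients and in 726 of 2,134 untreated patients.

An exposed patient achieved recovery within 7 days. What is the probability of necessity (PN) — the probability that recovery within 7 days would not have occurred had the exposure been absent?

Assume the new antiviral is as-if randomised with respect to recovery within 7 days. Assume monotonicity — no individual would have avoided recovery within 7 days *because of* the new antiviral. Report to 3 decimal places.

p₁ = P(outcome | exposed) = 1077/1512 = 0.7123
p₀ = P(outcome | unexposed) = 726/2134 = 0.34021
Under exogeneity and monotonicity, PN = (p₁ − p₀) / p₁.
PN = (0.7123 − 0.34021) / 0.7123 = 0.3721 / 0.7123 ≈ 0.5224

PN ≈ 0.522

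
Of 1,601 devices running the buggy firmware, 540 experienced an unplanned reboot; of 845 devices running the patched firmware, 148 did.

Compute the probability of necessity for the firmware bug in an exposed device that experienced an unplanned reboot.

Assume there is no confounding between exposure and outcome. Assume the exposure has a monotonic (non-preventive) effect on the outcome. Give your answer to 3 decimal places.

p₁ = P(outcome | exposed) = 540/1601 = 0.33729
p₀ = P(outcome | unexposed) = 148/845 = 0.17515
Under exogeneity and monotonicity, PN = (p₁ − p₀) / p₁.
PN = (0.33729 − 0.17515) / 0.33729 = 0.16214 / 0.33729 ≈ 0.4807

PN ≈ 0.481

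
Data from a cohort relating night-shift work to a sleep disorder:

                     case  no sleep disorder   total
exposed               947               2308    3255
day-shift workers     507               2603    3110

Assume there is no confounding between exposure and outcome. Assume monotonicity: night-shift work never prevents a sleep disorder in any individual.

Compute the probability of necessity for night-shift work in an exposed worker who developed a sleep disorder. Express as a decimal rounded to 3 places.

PN ≈ 0.440

p₁ = P(outcome | exposed) = 947/3255 = 0.29094
p₀ = P(outcome | unexposed) = 507/3110 = 0.16302
Under exogeneity and monotonicity, PN = (p₁ − p₀) / p₁.
PN = (0.29094 − 0.16302) / 0.29094 = 0.12791 / 0.29094 ≈ 0.4397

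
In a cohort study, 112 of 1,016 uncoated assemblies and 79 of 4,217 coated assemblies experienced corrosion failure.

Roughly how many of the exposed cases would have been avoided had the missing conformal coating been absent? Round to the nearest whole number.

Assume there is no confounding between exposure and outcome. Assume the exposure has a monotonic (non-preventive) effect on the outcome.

about 93 cases

p₁ = P(outcome | exposed) = 112/1016 = 0.11024
p₀ = P(outcome | unexposed) = 79/4217 = 0.018734
PN = (p₁ − p₀)/p₁ = (0.11024 − 0.018734) / 0.11024 ≈ 0.83006.
Attributable cases ≈ PN × (exposed cases) = 0.83006 × 112 ≈ 92.97.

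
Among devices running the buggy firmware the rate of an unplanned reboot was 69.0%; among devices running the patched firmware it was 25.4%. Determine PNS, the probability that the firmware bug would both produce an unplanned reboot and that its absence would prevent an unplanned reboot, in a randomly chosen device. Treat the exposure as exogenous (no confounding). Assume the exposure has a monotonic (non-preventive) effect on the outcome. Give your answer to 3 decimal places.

p₁ = 0.69, p₀ = 0.254.
Under exogeneity and monotonicity, PNS = p₁ − p₀.
PNS = 0.69 − 0.254 = 0.436

PNS ≈ 0.436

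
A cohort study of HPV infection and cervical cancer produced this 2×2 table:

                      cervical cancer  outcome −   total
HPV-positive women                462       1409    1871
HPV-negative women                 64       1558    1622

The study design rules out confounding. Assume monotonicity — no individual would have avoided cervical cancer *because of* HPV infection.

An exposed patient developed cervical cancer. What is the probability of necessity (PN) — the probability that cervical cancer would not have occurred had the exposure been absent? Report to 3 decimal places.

p₁ = P(outcome | exposed) = 462/1871 = 0.24693
p₀ = P(outcome | unexposed) = 64/1622 = 0.039457
Under exogeneity and monotonicity, PN = (p₁ − p₀) / p₁.
PN = (0.24693 − 0.039457) / 0.24693 = 0.20747 / 0.24693 ≈ 0.8402

PN ≈ 0.840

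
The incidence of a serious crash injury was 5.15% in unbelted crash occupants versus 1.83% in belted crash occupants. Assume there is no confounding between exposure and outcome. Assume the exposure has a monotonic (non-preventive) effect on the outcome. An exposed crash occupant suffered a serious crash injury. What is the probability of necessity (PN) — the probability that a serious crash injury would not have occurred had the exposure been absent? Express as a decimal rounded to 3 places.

p₁ = 0.0515, p₀ = 0.0183.
Under exogeneity and monotonicity, PN = (p₁ − p₀) / p₁.
PN = (0.0515 − 0.0183) / 0.0515 = 0.0332 / 0.0515 ≈ 0.6447

PN ≈ 0.645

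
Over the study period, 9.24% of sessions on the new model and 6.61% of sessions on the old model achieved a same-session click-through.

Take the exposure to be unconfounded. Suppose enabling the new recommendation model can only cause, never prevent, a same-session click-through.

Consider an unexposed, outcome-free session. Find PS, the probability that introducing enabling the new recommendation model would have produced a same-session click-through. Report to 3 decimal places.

p₁ = 0.0924, p₀ = 0.0661.
Under exogeneity and monotonicity, PS = (p₁ − p₀) / (1 − p₀).
PS = (0.0924 − 0.0661) / (1 − 0.0661) = 0.0263 / 0.9339 ≈ 0.0282

PS ≈ 0.028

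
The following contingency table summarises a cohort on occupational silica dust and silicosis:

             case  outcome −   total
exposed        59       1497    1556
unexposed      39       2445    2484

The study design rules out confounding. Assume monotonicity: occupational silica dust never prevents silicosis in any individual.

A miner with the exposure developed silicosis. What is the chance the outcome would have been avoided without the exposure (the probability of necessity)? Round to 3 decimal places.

PN ≈ 0.586

p₁ = P(outcome | exposed) = 59/1556 = 0.037918
p₀ = P(outcome | unexposed) = 39/2484 = 0.0157
Under exogeneity and monotonicity, PN = (p₁ − p₀)/p₁.
PN = (0.037918 − 0.0157) / 0.037918 ≈ 0.5859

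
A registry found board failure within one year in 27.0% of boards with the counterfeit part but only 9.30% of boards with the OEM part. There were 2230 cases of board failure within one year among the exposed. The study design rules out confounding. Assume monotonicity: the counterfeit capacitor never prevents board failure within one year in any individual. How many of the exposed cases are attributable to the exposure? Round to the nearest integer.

about 1462 cases

p₁ = 0.27, p₀ = 0.093.
PN = (p₁ − p₀)/p₁ = (0.27 − 0.093) / 0.27 ≈ 0.65556.
Attributable cases ≈ PN × (exposed cases) = 0.65556 × 2230 ≈ 1461.89.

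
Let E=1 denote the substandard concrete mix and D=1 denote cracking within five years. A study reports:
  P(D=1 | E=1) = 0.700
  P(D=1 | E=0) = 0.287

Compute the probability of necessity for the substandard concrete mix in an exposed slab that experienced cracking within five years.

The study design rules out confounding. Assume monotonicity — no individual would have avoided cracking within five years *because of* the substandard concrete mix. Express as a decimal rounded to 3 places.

Let p₁ = 0.7, p₀ = 0.287.
Under exogeneity and monotonicity, PN = (p₁ − p₀) / p₁.
PN = (0.7 − 0.287) / 0.7 = 0.413 / 0.7 ≈ 0.5900

PN ≈ 0.590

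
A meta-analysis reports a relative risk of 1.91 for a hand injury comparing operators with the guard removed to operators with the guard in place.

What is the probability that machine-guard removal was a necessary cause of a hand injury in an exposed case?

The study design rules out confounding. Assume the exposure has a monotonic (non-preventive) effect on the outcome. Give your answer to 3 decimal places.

Under exogeneity and monotonicity, PN = (RR − 1) / RR = 1 − 1/RR.
PN = (1.91 − 1) / 1.91 = 0.91 / 1.91 ≈ 0.4764

PN ≈ 0.476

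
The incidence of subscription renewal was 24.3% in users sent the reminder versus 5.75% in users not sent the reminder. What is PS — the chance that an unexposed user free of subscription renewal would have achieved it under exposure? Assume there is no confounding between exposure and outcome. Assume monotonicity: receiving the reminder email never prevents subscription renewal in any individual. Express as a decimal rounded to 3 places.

p₁ = 0.243, p₀ = 0.0575.
Under exogeneity and monotonicity, PS = (p₁ − p₀) / (1 − p₀).
PS = (0.243 − 0.0575) / (1 − 0.0575) = 0.1855 / 0.9425 ≈ 0.1968

PS ≈ 0.197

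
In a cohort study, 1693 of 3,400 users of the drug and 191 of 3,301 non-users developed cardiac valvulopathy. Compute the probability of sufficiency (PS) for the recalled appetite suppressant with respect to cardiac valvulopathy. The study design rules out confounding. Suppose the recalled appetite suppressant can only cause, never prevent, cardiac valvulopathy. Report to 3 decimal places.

PS ≈ 0.467

p₁ = P(outcome | exposed) = 1693/3400 = 0.49794
p₀ = P(outcome | unexposed) = 191/3301 = 0.057861
Under exogeneity and monotonicity, PS = (p₁ − p₀) / (1 − p₀).
PS = (0.49794 − 0.057861) / (1 − 0.057861) = 0.44008 / 0.94214 ≈ 0.4671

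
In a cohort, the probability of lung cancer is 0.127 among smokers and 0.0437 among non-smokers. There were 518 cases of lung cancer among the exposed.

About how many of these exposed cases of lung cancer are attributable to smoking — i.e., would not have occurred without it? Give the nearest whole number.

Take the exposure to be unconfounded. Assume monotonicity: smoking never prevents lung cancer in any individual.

about 340 cases

Let p₁ = 0.127, p₀ = 0.0437.
PN = (p₁ − p₀)/p₁ = (0.127 − 0.0437) / 0.127 ≈ 0.65591.
Attributable cases ≈ PN × (exposed cases) = 0.65591 × 518 ≈ 339.76.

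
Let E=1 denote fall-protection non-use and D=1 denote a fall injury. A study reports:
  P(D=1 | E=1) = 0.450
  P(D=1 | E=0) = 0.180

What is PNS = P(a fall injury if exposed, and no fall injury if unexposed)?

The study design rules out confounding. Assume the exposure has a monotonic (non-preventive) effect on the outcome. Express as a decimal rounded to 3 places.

Let p₁ = 0.45, p₀ = 0.18.
Under exogeneity and monotonicity, PNS = p₁ − p₀.
PNS = 0.45 − 0.18 = 0.27

PNS ≈ 0.270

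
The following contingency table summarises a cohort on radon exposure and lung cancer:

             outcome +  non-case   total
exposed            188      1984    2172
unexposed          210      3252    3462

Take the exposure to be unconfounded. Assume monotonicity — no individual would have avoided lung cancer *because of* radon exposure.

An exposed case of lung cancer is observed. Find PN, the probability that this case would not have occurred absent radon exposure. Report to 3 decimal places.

p₁ = P(outcome | exposed) = 188/2172 = 0.086556
p₀ = P(outcome | unexposed) = 210/3462 = 0.060659
Under exogeneity and monotonicity, PN = (p₁ − p₀) / p₁.
PN = (0.086556 − 0.060659) / 0.086556 = 0.025898 / 0.086556 ≈ 0.2992

PN ≈ 0.299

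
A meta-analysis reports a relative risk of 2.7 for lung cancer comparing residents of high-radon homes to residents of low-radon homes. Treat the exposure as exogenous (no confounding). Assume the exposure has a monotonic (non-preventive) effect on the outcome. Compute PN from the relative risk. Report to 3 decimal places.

Under exogeneity and monotonicity, PN = (RR − 1) / RR = 1 − 1/RR.
PN = (2.7 − 1) / 2.7 = 1.7 / 2.7 ≈ 0.6296

PN ≈ 0.630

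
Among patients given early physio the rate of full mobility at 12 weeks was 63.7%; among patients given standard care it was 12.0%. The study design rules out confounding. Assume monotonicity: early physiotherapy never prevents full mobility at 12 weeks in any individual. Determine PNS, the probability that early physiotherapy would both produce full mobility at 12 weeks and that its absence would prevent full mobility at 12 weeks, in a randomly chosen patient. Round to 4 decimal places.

p₁ = 0.637, p₀ = 0.12.
Under exogeneity and monotonicity, PNS = p₁ − p₀.
PNS = 0.637 − 0.12 = 0.517

PNS ≈ 0.5170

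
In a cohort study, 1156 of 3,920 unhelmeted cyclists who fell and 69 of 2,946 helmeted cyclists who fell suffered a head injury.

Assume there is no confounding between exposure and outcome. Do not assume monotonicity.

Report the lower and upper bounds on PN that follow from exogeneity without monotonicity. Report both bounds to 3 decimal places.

p₁ = P(outcome | exposed) = 1156/3920 = 0.2949
p₀ = P(outcome | unexposed) = 69/2946 = 0.023422
Under exogeneity alone the bounds on PN are max{0,(p₁−p₀)/p₁} ≤ PN ≤ min{1,(1−p₀)/p₁}.
  lower = (p₁ − p₀)/p₁ = 0.27148 / 0.2949 ≈ 0.9206
  upper = min{1, (1 − p₀)/p₁} = 0.97658 / 0.2949 ≈ 3.3116 → capped at 1

0.921 ≤ PN ≤ 1.000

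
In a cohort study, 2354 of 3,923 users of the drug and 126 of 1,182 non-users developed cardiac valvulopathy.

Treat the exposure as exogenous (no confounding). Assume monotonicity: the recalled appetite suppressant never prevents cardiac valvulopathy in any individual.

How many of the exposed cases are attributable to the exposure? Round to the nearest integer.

about 1936 cases

p₁ = P(outcome | exposed) = 2354/3923 = 0.60005
p₀ = P(outcome | unexposed) = 126/1182 = 0.1066
PN = (p₁ − p₀)/p₁ = (0.60005 − 0.1066) / 0.60005 ≈ 0.82235.
Attributable cases ≈ PN × (exposed cases) = 0.82235 × 2354 ≈ 1935.81.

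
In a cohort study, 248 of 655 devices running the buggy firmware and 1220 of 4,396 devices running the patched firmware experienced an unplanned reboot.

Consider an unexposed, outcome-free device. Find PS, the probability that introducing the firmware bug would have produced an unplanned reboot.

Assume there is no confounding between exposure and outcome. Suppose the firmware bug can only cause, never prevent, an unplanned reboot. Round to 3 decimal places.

PS ≈ 0.140

p₁ = P(outcome | exposed) = 248/655 = 0.37863
p₀ = P(outcome | unexposed) = 1220/4396 = 0.27753
Under exogeneity and monotonicity, PS = (p₁ − p₀) / (1 − p₀).
PS = (0.37863 − 0.27753) / (1 − 0.27753) = 0.1011 / 0.72247 ≈ 0.1399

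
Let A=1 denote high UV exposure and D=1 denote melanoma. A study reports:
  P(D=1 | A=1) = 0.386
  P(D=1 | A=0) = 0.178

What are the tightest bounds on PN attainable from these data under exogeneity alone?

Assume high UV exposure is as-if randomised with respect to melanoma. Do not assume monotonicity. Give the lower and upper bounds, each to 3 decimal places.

Let p₁ = 0.386, p₀ = 0.178.
Under exogeneity alone the bounds on PN are max{0,(p₁−p₀)/p₁} ≤ PN ≤ min{1,(1−p₀)/p₁}.
  lower = (p₁ − p₀)/p₁ = 0.208 / 0.386 ≈ 0.5389
  upper = min{1, (1 − p₀)/p₁} = 0.822 / 0.386 ≈ 2.1295 → capped at 1

0.539 ≤ PN ≤ 1.000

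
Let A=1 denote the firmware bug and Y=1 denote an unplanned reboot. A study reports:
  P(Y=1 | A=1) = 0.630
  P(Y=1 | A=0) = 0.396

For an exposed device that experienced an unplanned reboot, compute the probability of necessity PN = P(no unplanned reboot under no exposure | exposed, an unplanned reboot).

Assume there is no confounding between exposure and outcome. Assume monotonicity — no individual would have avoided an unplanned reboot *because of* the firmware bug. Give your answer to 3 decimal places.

Let p₁ = 0.63, p₀ = 0.396.
Under exogeneity and monotonicity, PN = (p₁ − p₀) / p₁.
PN = (0.63 − 0.396) / 0.63 = 0.234 / 0.63 ≈ 0.3714

PN ≈ 0.371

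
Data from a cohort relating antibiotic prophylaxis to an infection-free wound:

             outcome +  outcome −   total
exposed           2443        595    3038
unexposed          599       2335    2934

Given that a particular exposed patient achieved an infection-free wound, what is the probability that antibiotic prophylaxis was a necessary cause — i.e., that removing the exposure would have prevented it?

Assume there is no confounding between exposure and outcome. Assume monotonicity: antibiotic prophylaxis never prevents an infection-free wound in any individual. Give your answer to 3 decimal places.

p₁ = P(outcome | exposed) = 2443/3038 = 0.80415
p₀ = P(outcome | unexposed) = 599/2934 = 0.20416
Under exogeneity and monotonicity, PN = (p₁ − p₀)/p₁.
PN = (0.80415 − 0.20416) / 0.80415 ≈ 0.7461

PN ≈ 0.746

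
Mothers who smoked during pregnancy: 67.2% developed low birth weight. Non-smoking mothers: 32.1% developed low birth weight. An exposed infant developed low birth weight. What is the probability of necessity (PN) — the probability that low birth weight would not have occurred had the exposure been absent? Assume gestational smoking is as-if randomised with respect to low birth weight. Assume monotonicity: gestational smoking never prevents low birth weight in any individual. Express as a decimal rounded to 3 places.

PN ≈ 0.522

p₁ = 0.672, p₀ = 0.321.
Under exogeneity and monotonicity, PN = (p₁ − p₀) / p₁.
PN = (0.672 − 0.321) / 0.672 = 0.351 / 0.672 ≈ 0.5223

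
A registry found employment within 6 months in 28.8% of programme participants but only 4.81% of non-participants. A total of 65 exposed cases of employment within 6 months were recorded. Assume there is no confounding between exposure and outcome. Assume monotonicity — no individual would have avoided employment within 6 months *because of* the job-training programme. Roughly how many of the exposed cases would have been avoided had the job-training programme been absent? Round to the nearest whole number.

about 54 cases

p₁ = 0.288, p₀ = 0.0481.
PN = (p₁ − p₀)/p₁ = (0.288 − 0.0481) / 0.288 ≈ 0.83299.
Attributable cases ≈ PN × (exposed cases) = 0.83299 × 65 ≈ 54.14.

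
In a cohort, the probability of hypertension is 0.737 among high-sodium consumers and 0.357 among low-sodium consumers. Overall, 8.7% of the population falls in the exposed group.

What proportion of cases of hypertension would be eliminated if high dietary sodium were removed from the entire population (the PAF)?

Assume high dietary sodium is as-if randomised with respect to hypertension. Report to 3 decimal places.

PAF ≈ 0.085

Let p₁ = 0.737, p₀ = 0.357.
Overall risk P(Y=1) = π·p₁ + (1−π)·p₀ = 0.087×0.737 + 0.913×0.357 = 0.39006.
Under exogeneity, PAF = [P(Y=1) − p₀] / P(Y=1).
PAF = (0.39006 − 0.357) / 0.39006 ≈ 0.0848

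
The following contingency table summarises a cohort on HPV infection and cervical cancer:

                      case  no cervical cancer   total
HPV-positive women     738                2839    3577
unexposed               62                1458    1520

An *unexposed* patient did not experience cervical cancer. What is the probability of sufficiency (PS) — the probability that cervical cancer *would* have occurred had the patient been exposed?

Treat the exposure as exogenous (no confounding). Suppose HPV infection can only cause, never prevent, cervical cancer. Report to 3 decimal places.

p₁ = P(outcome | exposed) = 738/3577 = 0.20632
p₀ = P(outcome | unexposed) = 62/1520 = 0.040789
Under exogeneity and monotonicity, PS = (p₁ − p₀)/(1 − p₀).
PS = (0.20632 − 0.040789) / 0.95921 ≈ 0.1726

PS ≈ 0.173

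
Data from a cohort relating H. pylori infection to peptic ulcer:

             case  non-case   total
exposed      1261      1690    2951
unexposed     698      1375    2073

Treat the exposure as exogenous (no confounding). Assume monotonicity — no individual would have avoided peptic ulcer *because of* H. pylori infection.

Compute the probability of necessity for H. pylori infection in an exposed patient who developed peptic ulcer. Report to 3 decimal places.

p₁ = P(outcome | exposed) = 1261/2951 = 0.42731
p₀ = P(outcome | unexposed) = 698/2073 = 0.33671
Under exogeneity and monotonicity, PN = (p₁ − p₀)/p₁.
PN = (0.42731 − 0.33671) / 0.42731 ≈ 0.2120

PN ≈ 0.212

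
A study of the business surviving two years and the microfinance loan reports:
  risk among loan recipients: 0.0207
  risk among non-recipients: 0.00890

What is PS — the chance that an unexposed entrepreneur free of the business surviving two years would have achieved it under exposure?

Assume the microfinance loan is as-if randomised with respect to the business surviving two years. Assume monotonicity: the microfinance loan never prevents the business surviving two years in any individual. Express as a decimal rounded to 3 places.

PS ≈ 0.012

Let p₁ = 0.0207, p₀ = 0.0089.
Under exogeneity and monotonicity, PS = (p₁ − p₀) / (1 − p₀).
PS = (0.0207 − 0.0089) / (1 − 0.0089) = 0.0118 / 0.9911 ≈ 0.0119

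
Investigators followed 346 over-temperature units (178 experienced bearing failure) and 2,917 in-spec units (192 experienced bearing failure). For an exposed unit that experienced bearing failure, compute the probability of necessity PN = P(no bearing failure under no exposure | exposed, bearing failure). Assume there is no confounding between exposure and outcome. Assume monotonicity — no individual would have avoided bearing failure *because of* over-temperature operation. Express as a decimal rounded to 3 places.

p₁ = P(outcome | exposed) = 178/346 = 0.51445
p₀ = P(outcome | unexposed) = 192/2917 = 0.065821
Under exogeneity and monotonicity, PN = (p₁ − p₀) / p₁.
PN = (0.51445 − 0.065821) / 0.51445 = 0.44863 / 0.51445 ≈ 0.8721

PN ≈ 0.872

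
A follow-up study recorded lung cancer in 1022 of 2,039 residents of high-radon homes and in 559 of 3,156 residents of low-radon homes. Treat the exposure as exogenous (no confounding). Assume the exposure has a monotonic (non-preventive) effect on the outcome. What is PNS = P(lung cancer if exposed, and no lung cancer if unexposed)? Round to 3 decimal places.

p₁ = P(outcome | exposed) = 1022/2039 = 0.50123
p₀ = P(outcome | unexposed) = 559/3156 = 0.17712
Under exogeneity and monotonicity, PNS = p₁ − p₀.
PNS = 0.50123 − 0.17712 = 0.3241

PNS ≈ 0.324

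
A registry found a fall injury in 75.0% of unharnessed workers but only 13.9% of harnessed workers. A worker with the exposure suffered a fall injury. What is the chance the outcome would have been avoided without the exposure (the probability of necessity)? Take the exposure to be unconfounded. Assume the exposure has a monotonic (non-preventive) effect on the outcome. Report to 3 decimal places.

PN ≈ 0.815

p₁ = 0.75, p₀ = 0.139.
Under exogeneity and monotonicity, PN = (p₁ − p₀) / p₁.
PN = (0.75 − 0.139) / 0.75 = 0.611 / 0.75 ≈ 0.8147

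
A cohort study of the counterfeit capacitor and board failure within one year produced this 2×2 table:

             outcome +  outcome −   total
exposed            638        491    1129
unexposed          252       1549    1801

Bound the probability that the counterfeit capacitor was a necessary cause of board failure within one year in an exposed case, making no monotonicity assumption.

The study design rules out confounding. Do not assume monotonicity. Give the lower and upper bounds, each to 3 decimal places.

0.752 ≤ PN ≤ 1.000

p₁ = P(outcome | exposed) = 638/1129 = 0.5651
p₀ = P(outcome | unexposed) = 252/1801 = 0.13992
Under exogeneity alone the bounds on PN are max{0,(p₁−p₀)/p₁} ≤ PN ≤ min{1,(1−p₀)/p₁}.
  lower = (p₁ − p₀)/p₁ = 0.42518 / 0.5651 ≈ 0.7524
  upper = min{1, (1 − p₀)/p₁} = 0.86008 / 0.5651 ≈ 1.5220 → capped at 1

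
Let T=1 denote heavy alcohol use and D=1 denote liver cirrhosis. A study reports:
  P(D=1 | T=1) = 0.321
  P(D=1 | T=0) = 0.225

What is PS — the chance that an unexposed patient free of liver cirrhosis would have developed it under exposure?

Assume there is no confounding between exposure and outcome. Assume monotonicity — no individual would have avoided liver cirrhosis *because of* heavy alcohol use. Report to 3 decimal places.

PS ≈ 0.124

Let p₁ = 0.321, p₀ = 0.225.
Under exogeneity and monotonicity, PS = (p₁ − p₀) / (1 − p₀).
PS = (0.321 − 0.225) / (1 − 0.225) = 0.096 / 0.775 ≈ 0.1239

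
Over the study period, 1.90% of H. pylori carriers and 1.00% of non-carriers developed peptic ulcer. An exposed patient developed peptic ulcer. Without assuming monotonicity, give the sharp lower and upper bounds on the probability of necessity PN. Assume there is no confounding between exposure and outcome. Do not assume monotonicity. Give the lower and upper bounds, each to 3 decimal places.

p₁ = 0.019, p₀ = 0.01.
Under exogeneity alone the bounds on PN are max{0,(p₁−p₀)/p₁} ≤ PN ≤ min{1,(1−p₀)/p₁}.
  lower = (p₁ − p₀)/p₁ = 0.009 / 0.019 ≈ 0.4737
  upper = min{1, (1 − p₀)/p₁} = 0.99 / 0.019 ≈ 52.1053 → capped at 1

0.474 ≤ PN ≤ 1.000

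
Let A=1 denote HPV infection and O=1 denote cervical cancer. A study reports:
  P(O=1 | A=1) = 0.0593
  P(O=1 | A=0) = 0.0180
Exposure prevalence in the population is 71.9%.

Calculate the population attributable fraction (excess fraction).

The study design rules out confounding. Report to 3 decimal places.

PAF ≈ 0.623

Let p₁ = 0.0593, p₀ = 0.018.
Overall risk P(Y=1) = π·p₁ + (1−π)·p₀ = 0.719×0.0593 + 0.281×0.018 = 0.047695.
Under exogeneity, PAF = [P(Y=1) − p₀] / P(Y=1).
PAF = (0.047695 − 0.018) / 0.047695 ≈ 0.6226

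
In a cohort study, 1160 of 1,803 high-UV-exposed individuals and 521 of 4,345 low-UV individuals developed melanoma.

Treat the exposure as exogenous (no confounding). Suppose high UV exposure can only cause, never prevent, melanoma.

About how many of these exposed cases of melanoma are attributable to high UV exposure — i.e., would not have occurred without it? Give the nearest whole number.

p₁ = P(outcome | exposed) = 1160/1803 = 0.64337
p₀ = P(outcome | unexposed) = 521/4345 = 0.11991
PN = (p₁ − p₀)/p₁ = (0.64337 − 0.11991) / 0.64337 ≈ 0.81363.
Attributable cases ≈ PN × (exposed cases) = 0.81363 × 1160 ≈ 943.81.

about 944 cases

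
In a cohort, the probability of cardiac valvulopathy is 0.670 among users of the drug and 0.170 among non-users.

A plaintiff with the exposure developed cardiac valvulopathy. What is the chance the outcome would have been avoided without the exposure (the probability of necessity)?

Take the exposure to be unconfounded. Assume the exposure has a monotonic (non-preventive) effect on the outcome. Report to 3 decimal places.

Let p₁ = 0.67, p₀ = 0.17.
Under exogeneity and monotonicity, PN = (p₁ − p₀) / p₁.
PN = (0.67 − 0.17) / 0.67 = 0.5 / 0.67 ≈ 0.7463

PN ≈ 0.746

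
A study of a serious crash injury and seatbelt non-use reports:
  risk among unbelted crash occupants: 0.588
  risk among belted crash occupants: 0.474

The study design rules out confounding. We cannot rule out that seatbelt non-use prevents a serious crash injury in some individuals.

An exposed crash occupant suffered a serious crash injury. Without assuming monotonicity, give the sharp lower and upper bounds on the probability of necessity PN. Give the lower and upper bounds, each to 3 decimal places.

Let p₁ = 0.588, p₀ = 0.474.
Under exogeneity alone the bounds on PN are max{0,(p₁−p₀)/p₁} ≤ PN ≤ min{1,(1−p₀)/p₁}.
  lower = (p₁ − p₀)/p₁ = 0.114 / 0.588 ≈ 0.1939
  upper = min{1, (1 − p₀)/p₁} = 0.526 / 0.588 ≈ 0.8946

0.194 ≤ PN ≤ 0.895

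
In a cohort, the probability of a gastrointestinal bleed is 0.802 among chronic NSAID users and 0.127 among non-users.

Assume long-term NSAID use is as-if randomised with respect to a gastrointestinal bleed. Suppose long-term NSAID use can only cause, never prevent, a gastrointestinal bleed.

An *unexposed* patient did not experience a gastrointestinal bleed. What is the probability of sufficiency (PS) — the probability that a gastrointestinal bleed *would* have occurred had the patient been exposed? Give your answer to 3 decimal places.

PS ≈ 0.773

Let p₁ = 0.802, p₀ = 0.127.
Under exogeneity and monotonicity, PS = (p₁ − p₀) / (1 − p₀).
PS = (0.802 − 0.127) / (1 − 0.127) = 0.675 / 0.873 ≈ 0.7732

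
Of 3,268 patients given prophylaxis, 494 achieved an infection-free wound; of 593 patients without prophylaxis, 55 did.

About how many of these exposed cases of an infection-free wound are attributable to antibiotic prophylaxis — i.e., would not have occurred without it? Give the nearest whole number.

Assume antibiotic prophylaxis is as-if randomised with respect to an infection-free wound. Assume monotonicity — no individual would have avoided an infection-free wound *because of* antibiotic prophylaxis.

about 191 cases

p₁ = P(outcome | exposed) = 494/3268 = 0.15116
p₀ = P(outcome | unexposed) = 55/593 = 0.092749
PN = (p₁ − p₀)/p₁ = (0.15116 − 0.092749) / 0.15116 ≈ 0.38643.
Attributable cases ≈ PN × (exposed cases) = 0.38643 × 494 ≈ 190.90.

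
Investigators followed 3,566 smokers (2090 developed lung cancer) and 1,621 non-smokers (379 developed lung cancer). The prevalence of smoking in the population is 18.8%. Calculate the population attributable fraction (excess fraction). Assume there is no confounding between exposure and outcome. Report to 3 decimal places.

PAF ≈ 0.221

p₁ = P(outcome | exposed) = 2090/3566 = 0.58609
p₀ = P(outcome | unexposed) = 379/1621 = 0.23381
Overall risk P(Y=1) = π·p₁ + (1−π)·p₀ = 0.188×0.58609 + 0.812×0.23381 = 0.30004.
Under exogeneity, PAF = [P(Y=1) − p₀] / P(Y=1).
PAF = (0.30004 − 0.23381) / 0.30004 ≈ 0.2207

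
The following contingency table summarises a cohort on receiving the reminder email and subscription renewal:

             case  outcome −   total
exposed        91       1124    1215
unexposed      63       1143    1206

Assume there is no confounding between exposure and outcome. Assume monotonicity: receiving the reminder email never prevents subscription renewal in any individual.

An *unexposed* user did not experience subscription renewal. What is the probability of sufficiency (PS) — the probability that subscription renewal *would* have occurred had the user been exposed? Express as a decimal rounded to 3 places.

PS ≈ 0.024

p₁ = P(outcome | exposed) = 91/1215 = 0.074897
p₀ = P(outcome | unexposed) = 63/1206 = 0.052239
Under exogeneity and monotonicity, PS = (p₁ − p₀)/(1 − p₀).
PS = (0.074897 − 0.052239) / 0.94776 ≈ 0.0239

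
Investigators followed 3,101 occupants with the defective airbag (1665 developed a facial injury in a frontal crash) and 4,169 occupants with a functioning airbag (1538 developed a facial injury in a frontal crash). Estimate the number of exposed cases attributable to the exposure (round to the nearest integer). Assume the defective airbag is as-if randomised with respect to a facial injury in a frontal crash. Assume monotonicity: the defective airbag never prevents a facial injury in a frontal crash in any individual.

p₁ = P(outcome | exposed) = 1665/3101 = 0.53692
p₀ = P(outcome | unexposed) = 1538/4169 = 0.36891
PN = (p₁ − p₀)/p₁ = (0.53692 − 0.36891) / 0.53692 ≈ 0.31291.
Attributable cases ≈ PN × (exposed cases) = 0.31291 × 1665 ≈ 521.00.

about 521 cases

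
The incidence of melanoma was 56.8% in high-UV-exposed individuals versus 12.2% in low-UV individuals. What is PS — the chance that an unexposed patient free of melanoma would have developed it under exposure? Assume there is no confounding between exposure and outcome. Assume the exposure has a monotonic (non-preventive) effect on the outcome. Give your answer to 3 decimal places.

p₁ = 0.568, p₀ = 0.122.
Under exogeneity and monotonicity, PS = (p₁ − p₀) / (1 − p₀).
PS = (0.568 − 0.122) / (1 − 0.122) = 0.446 / 0.878 ≈ 0.5080

PS ≈ 0.508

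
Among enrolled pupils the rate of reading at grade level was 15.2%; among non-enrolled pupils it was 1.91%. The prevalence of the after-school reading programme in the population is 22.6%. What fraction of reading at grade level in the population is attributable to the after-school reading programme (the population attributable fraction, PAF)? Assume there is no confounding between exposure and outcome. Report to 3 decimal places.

p₁ = 0.152, p₀ = 0.0191.
Overall risk P(Y=1) = π·p₁ + (1−π)·p₀ = 0.226×0.152 + 0.774×0.0191 = 0.049135.
Under exogeneity, PAF = [P(Y=1) − p₀] / P(Y=1).
PAF = (0.049135 − 0.0191) / 0.049135 ≈ 0.6113

PAF ≈ 0.611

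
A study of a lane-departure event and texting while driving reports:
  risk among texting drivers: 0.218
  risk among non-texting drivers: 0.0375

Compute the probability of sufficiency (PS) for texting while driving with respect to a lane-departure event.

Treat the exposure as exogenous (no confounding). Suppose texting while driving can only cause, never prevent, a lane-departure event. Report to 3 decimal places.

PS ≈ 0.188

Let p₁ = 0.218, p₀ = 0.0375.
Under exogeneity and monotonicity, PS = (p₁ − p₀) / (1 − p₀).
PS = (0.218 − 0.0375) / (1 − 0.0375) = 0.1805 / 0.9625 ≈ 0.1875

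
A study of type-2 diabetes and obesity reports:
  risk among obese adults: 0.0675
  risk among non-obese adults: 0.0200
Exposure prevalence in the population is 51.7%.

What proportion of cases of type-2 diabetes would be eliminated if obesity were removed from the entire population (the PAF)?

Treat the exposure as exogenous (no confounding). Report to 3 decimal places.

PAF ≈ 0.551

Let p₁ = 0.0675, p₀ = 0.02.
Overall risk P(Y=1) = π·p₁ + (1−π)·p₀ = 0.517×0.0675 + 0.483×0.02 = 0.044558.
Under exogeneity, PAF = [P(Y=1) − p₀] / P(Y=1).
PAF = (0.044558 − 0.02) / 0.044558 ≈ 0.5511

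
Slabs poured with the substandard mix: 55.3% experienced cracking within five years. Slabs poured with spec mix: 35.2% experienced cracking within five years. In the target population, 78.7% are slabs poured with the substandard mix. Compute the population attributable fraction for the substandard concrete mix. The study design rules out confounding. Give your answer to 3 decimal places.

PAF ≈ 0.310

p₁ = 0.553, p₀ = 0.352.
Overall risk P(Y=1) = π·p₁ + (1−π)·p₀ = 0.787×0.553 + 0.213×0.352 = 0.51019.
Under exogeneity, PAF = [P(Y=1) − p₀] / P(Y=1).
PAF = (0.51019 − 0.352) / 0.51019 ≈ 0.3101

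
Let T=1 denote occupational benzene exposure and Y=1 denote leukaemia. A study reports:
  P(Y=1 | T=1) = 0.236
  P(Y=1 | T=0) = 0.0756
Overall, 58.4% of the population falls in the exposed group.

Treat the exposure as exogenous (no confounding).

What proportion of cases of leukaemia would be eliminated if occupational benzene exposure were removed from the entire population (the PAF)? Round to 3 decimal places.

Let p₁ = 0.236, p₀ = 0.0756.
Overall risk P(Y=1) = π·p₁ + (1−π)·p₀ = 0.584×0.236 + 0.416×0.0756 = 0.16927.
Under exogeneity, PAF = [P(Y=1) − p₀] / P(Y=1).
PAF = (0.16927 − 0.0756) / 0.16927 ≈ 0.5534

PAF ≈ 0.553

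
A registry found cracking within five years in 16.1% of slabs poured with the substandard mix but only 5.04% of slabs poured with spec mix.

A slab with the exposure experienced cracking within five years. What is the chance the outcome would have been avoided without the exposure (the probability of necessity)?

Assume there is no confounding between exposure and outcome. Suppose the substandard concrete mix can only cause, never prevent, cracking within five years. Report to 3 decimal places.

PN ≈ 0.687

p₁ = 0.161, p₀ = 0.0504.
Under exogeneity and monotonicity, PN = (p₁ − p₀) / p₁.
PN = (0.161 − 0.0504) / 0.161 = 0.1106 / 0.161 ≈ 0.6870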